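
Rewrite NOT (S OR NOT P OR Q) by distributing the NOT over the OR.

NOT S AND P AND NOT Q
De Morgan's: NOT(OR of terms) = AND of negations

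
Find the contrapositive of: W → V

Contrapositive: NOT V → NOT W
Note: A statement and its contrapositive are logically equivalent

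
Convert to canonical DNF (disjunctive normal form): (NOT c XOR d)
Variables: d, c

(NOT d AND NOT c) OR (d AND c)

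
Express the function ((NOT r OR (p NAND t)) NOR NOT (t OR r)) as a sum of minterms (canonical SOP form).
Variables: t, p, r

Σm(7) = (t AND p AND r)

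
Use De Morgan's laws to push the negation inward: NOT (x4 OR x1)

NOT x4 AND NOT x1
De Morgan's: NOT(OR of terms) = AND of negations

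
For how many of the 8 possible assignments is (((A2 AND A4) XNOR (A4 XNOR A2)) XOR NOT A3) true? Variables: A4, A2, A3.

Satisfying assignments: (0,0,0), (0,1,1), (1,0,1), (1,1,1)
Count: 4 out of 8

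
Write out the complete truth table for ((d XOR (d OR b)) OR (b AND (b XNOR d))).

d | b | Output
--------------
0 | 0 | 0
0 | 1 | 1
1 | 0 | 0
1 | 1 | 1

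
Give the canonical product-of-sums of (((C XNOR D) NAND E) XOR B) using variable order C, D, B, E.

ΠM(1, 2, 6, 7, 10, 11, 13, 14) = (C OR D OR B OR NOT E) AND (C OR D OR NOT B OR E) AND (C OR NOT D OR NOT B OR E) AND (C OR NOT D OR NOT B OR NOT E) AND (NOT C OR D OR NOT B OR E) AND (NOT C OR D OR NOT B OR NOT E) AND (NOT C OR NOT D OR B OR NOT E) AND (NOT C OR NOT D OR NOT B OR E)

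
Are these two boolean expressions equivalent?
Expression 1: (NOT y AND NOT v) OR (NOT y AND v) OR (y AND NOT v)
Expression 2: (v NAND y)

Yes, they are equivalent — the two output columns agree on all 4 assignments:
y | v | Expression 1 | Expression 2
-----------------------------------
0 | 0 | 1 | 1
0 | 1 | 1 | 1
1 | 0 | 1 | 1
1 | 1 | 0 | 0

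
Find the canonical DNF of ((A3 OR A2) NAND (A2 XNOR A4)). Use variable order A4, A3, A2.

(NOT A4 AND NOT A3 AND NOT A2) OR (NOT A4 AND NOT A3 AND A2) OR (NOT A4 AND A3 AND A2) OR (A4 AND NOT A3 AND NOT A2) OR (A4 AND A3 AND NOT A2)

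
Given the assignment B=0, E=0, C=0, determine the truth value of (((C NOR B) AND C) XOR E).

Substituting: (((0 NOR 0) AND 0) XOR 0)
= 0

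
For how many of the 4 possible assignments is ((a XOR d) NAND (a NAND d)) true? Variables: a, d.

Satisfying assignments: (0,0), (1,1)
Count: 2 out of 4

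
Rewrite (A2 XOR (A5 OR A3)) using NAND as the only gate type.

((A2 NAND (A2 NAND ((A5 NAND A5) NAND (A3 NAND A3)))) NAND (((A5 NAND A5) NAND (A3 NAND A3)) NAND (A2 NAND ((A5 NAND A5) NAND (A3 NAND A3)))))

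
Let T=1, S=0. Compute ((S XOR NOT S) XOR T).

Substituting: ((0 XOR NOT 0) XOR 1)
= 0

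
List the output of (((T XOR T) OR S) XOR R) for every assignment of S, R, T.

S | R | T | Output
------------------
0 | 0 | 0 | 0
0 | 0 | 1 | 0
0 | 1 | 0 | 1
0 | 1 | 1 | 1
1 | 0 | 0 | 1
1 | 0 | 1 | 1
1 | 1 | 0 | 0
1 | 1 | 1 | 0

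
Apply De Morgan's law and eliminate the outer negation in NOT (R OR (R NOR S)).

NOT R AND NOT (R NOR S)
De Morgan's: NOT(OR of terms) = AND of negations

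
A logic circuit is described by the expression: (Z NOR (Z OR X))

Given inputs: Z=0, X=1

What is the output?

Substituting: (0 NOR (0 OR 1))
= 0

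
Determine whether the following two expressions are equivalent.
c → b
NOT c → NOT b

No, Inverse is not equivalent to original (counterexample: c=0, b=1)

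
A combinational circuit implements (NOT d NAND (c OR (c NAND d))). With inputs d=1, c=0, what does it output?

Substituting: (NOT 1 NAND (0 OR (0 NAND 1)))
= 1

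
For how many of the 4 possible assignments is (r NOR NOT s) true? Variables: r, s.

Satisfying assignments: (0,1)
Count: 1 out of 4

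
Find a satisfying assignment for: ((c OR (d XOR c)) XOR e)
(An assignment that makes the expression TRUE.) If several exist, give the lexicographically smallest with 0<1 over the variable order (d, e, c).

d=0, e=0, c=1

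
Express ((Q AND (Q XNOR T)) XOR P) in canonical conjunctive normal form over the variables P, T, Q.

(P OR T OR Q) AND (P OR T OR NOT Q) AND (P OR NOT T OR Q) AND (NOT P OR NOT T OR NOT Q)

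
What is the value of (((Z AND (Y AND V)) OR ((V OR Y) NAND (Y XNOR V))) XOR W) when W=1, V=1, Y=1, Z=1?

Substituting: (((1 AND (1 AND 1)) OR ((1 OR 1) NAND (1 XNOR 1))) XOR 1)
= 0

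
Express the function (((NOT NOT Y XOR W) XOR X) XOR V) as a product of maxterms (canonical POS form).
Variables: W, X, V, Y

ΠM(0, 3, 5, 6, 9, 10, 12, 15) = (W OR X OR V OR Y) AND (W OR X OR NOT V OR NOT Y) AND (W OR NOT X OR V OR NOT Y) AND (W OR NOT X OR NOT V OR Y) AND (NOT W OR X OR V OR NOT Y) AND (NOT W OR X OR NOT V OR Y) AND (NOT W OR NOT X OR V OR Y) AND (NOT W OR NOT X OR NOT V OR NOT Y)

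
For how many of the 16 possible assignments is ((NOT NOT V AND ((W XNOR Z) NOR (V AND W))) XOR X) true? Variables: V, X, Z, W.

Satisfying assignments: (0,1,0,0), (0,1,0,1), (0,1,1,0), (0,1,1,1), (1,0,1,0), (1,1,0,0), (1,1,0,1), (1,1,1,1)
Count: 8 out of 16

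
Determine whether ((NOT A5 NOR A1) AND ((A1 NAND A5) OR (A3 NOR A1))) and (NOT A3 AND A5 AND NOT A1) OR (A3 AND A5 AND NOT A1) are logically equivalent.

Yes, they are equivalent — the two output columns agree on all 8 assignments:
A3 | A5 | A1 | Expression 1 | Expression 2
------------------------------------------
0 | 0 | 0 | 0 | 0
0 | 0 | 1 | 0 | 0
0 | 1 | 0 | 1 | 1
0 | 1 | 1 | 0 | 0
1 | 0 | 0 | 0 | 0
1 | 0 | 1 | 0 | 0
1 | 1 | 0 | 1 | 1
1 | 1 | 1 | 0 | 0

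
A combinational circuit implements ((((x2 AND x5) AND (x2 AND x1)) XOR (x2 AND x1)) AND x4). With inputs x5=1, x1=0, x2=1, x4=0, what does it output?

Substituting: ((((1 AND 1) AND (1 AND 0)) XOR (1 AND 0)) AND 0)
= 0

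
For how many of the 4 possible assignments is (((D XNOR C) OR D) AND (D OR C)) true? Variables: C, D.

Satisfying assignments: (0,1), (1,1)
Count: 2 out of 4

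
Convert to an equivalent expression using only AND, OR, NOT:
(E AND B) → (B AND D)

NOT (E AND B) OR (B AND D)
(Implication elimination: A → B = NOT A OR B)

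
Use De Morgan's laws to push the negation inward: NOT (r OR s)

NOT r AND NOT s
De Morgan's: NOT(OR of terms) = AND of negations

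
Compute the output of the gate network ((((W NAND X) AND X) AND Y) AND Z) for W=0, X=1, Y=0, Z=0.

Substituting: ((((0 NAND 1) AND 1) AND 0) AND 0)
= 0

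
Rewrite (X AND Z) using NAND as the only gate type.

((X NAND Z) NAND (X NAND Z))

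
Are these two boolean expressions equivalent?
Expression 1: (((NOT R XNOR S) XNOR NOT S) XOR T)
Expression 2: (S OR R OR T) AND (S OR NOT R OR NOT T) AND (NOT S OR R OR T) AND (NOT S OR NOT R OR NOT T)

Yes, they are equivalent — the two output columns agree on all 8 assignments:
S | R | T | Expression 1 | Expression 2
---------------------------------------
0 | 0 | 0 | 0 | 0
0 | 0 | 1 | 1 | 1
0 | 1 | 0 | 1 | 1
0 | 1 | 1 | 0 | 0
1 | 0 | 0 | 0 | 0
1 | 0 | 1 | 1 | 1
1 | 1 | 0 | 1 | 1
1 | 1 | 1 | 0 | 0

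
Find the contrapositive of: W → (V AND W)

Contrapositive: NOT (V AND W) → NOT W
Note: A statement and its contrapositive are logically equivalent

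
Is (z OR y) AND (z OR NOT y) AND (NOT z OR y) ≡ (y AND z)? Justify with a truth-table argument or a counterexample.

Yes, they are equivalent — the two output columns agree on all 4 assignments:
z | y | Expression 1 | Expression 2
-----------------------------------
0 | 0 | 0 | 0
0 | 1 | 0 | 0
1 | 0 | 0 | 0
1 | 1 | 1 | 1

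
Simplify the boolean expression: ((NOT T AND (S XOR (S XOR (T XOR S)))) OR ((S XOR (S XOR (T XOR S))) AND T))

By distribution ((E AND v) OR (E AND NOT v) = E) then XOR self-cancellation ((E XOR v) XOR v = E):
= (T XOR S)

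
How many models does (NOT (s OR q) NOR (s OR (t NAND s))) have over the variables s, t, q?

No assignment satisfies the expression.
Count: 0 out of 8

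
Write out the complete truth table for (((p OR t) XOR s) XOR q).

s | t | p | q | Output
----------------------
0 | 0 | 0 | 0 | 0
0 | 0 | 0 | 1 | 1
0 | 0 | 1 | 0 | 1
0 | 0 | 1 | 1 | 0
0 | 1 | 0 | 0 | 1
0 | 1 | 0 | 1 | 0
0 | 1 | 1 | 0 | 1
0 | 1 | 1 | 1 | 0
1 | 0 | 0 | 0 | 1
1 | 0 | 0 | 1 | 0
1 | 0 | 1 | 0 | 0
1 | 0 | 1 | 1 | 1
1 | 1 | 0 | 0 | 0
1 | 1 | 0 | 1 | 1
1 | 1 | 1 | 0 | 0
1 | 1 | 1 | 1 | 1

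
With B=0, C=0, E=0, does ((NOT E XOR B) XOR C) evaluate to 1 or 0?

Substituting: ((NOT 0 XOR 0) XOR 0)
= 1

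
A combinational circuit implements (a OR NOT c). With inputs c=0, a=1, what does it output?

Substituting: (1 OR NOT 0)
= 1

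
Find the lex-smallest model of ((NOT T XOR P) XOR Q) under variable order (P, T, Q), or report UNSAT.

P=0, T=0, Q=0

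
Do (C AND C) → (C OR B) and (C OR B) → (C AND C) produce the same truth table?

No, Converse is not equivalent to original (counterexample: C=0, B=1)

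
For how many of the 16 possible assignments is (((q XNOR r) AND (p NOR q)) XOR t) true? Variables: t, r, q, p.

Satisfying assignments: (0,0,0,0), (1,0,0,1), (1,0,1,0), (1,0,1,1), (1,1,0,0), (1,1,0,1), (1,1,1,0), (1,1,1,1)
Count: 8 out of 16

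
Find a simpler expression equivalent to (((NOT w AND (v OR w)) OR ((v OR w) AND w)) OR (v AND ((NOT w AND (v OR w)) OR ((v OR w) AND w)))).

By absorption (E OR (E AND v) = E) then distribution ((E AND v) OR (E AND NOT v) = E):
= (v OR w)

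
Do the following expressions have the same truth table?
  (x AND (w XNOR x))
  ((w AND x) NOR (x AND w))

No. Counterexample: with x=0, w=0, Expression 1 = 0 but Expression 2 = 1.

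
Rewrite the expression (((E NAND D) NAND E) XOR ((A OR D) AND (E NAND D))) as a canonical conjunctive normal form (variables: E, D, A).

(E OR D OR NOT A) AND (E OR NOT D OR A) AND (E OR NOT D OR NOT A) AND (NOT E OR D OR A)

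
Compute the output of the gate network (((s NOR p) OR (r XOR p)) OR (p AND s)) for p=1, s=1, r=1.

Substituting: (((1 NOR 1) OR (1 XOR 1)) OR (1 AND 1))
= 1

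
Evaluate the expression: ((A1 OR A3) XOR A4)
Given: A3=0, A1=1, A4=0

Substituting: ((1 OR 0) XOR 0)
= 1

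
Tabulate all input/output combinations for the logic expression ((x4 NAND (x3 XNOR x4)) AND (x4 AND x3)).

x4 | x3 | Output
----------------
0 | 0 | 0
0 | 1 | 0
1 | 0 | 0
1 | 1 | 0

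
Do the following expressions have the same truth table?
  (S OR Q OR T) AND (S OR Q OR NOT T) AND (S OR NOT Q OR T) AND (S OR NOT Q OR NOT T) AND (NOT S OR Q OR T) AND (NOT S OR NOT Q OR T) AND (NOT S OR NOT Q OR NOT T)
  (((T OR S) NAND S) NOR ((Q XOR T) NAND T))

Yes, they are equivalent — the two output columns agree on all 8 assignments:
S | Q | T | Expression 1 | Expression 2
---------------------------------------
0 | 0 | 0 | 0 | 0
0 | 0 | 1 | 0 | 0
0 | 1 | 0 | 0 | 0
0 | 1 | 1 | 0 | 0
1 | 0 | 0 | 0 | 0
1 | 0 | 1 | 1 | 1
1 | 1 | 0 | 0 | 0
1 | 1 | 1 | 0 | 0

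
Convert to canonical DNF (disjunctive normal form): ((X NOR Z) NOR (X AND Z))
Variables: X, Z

(NOT X AND Z) OR (X AND NOT Z)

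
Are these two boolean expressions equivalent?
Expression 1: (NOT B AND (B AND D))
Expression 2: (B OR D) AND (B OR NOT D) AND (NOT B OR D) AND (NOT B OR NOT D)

Yes, they are equivalent — the two output columns agree on all 4 assignments:
B | D | Expression 1 | Expression 2
-----------------------------------
0 | 0 | 0 | 0
0 | 1 | 0 | 0
1 | 0 | 0 | 0
1 | 1 | 0 | 0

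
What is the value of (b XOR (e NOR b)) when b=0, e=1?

Substituting: (0 XOR (1 NOR 0))
= 0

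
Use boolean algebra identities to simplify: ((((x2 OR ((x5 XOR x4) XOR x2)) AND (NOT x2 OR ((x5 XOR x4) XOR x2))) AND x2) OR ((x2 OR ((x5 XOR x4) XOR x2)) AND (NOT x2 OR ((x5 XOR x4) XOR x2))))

By absorption (E OR (E AND v) = E) then distribution ((E OR v) AND (E OR NOT v) = E):
= ((x5 XOR x4) XOR x2)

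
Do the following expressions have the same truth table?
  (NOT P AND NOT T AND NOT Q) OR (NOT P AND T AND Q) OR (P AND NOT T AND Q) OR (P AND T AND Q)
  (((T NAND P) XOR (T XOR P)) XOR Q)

Yes, they are equivalent — the two output columns agree on all 8 assignments:
P | T | Q | Expression 1 | Expression 2
---------------------------------------
0 | 0 | 0 | 1 | 1
0 | 0 | 1 | 0 | 0
0 | 1 | 0 | 0 | 0
0 | 1 | 1 | 1 | 1
1 | 0 | 0 | 0 | 0
1 | 0 | 1 | 1 | 1
1 | 1 | 0 | 0 | 0
1 | 1 | 1 | 1 | 1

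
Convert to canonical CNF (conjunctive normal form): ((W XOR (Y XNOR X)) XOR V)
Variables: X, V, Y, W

(X OR V OR Y OR NOT W) AND (X OR V OR NOT Y OR W) AND (X OR NOT V OR Y OR W) AND (X OR NOT V OR NOT Y OR NOT W) AND (NOT X OR V OR Y OR W) AND (NOT X OR V OR NOT Y OR NOT W) AND (NOT X OR NOT V OR Y OR NOT W) AND (NOT X OR NOT V OR NOT Y OR W)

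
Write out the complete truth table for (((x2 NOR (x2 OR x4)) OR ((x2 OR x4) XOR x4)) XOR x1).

x4 | x2 | x1 | Output
---------------------
0 | 0 | 0 | 1
0 | 0 | 1 | 0
0 | 1 | 0 | 1
0 | 1 | 1 | 0
1 | 0 | 0 | 0
1 | 0 | 1 | 1
1 | 1 | 0 | 0
1 | 1 | 1 | 1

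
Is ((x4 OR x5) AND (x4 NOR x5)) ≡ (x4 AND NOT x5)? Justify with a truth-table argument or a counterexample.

No. Counterexample: with x4=1, x5=0, Expression 1 = 0 but Expression 2 = 1.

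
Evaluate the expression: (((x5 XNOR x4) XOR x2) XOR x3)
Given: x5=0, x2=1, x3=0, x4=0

Substituting: (((0 XNOR 0) XOR 1) XOR 0)
= 0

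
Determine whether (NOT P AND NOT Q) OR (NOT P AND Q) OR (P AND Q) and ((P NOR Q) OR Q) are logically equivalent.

Yes, they are equivalent — the two output columns agree on all 4 assignments:
P | Q | Expression 1 | Expression 2
-----------------------------------
0 | 0 | 1 | 1
0 | 1 | 1 | 1
1 | 0 | 0 | 0
1 | 1 | 1 | 1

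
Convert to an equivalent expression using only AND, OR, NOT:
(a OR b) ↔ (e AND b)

((a OR b) AND (e AND b)) OR (NOT (a OR b) AND NOT (e AND b))
(Biconditional = both true or both false)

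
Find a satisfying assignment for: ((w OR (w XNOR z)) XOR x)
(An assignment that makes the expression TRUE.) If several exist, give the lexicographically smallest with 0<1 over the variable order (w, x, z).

w=0, x=0, z=0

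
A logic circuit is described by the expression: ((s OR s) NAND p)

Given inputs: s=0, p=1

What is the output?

Substituting: ((0 OR 0) NAND 1)
= 1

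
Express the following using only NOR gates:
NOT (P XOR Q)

(((((P NOR Q) NOR (P NOR Q)) NOR ((P NOR Q) NOR (P NOR Q))) NOR ((((P NOR P) NOR (Q NOR Q)) NOR ((P NOR P) NOR (Q NOR Q))) NOR (((P NOR P) NOR (Q NOR Q)) NOR ((P NOR P) NOR (Q NOR Q))))) NOR ((((P NOR Q) NOR (P NOR Q)) NOR ((P NOR Q) NOR (P NOR Q))) NOR ((((P NOR P) NOR (Q NOR Q)) NOR ((P NOR P) NOR (Q NOR Q))) NOR (((P NOR P) NOR (Q NOR Q)) NOR ((P NOR P) NOR (Q NOR Q))))))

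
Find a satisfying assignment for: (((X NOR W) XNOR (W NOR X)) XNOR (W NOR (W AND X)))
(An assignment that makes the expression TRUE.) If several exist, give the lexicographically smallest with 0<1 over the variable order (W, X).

W=0, X=0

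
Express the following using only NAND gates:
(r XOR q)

((r NAND (r NAND q)) NAND (q NAND (r NAND q)))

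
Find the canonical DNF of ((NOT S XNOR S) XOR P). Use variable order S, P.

(NOT S AND P) OR (S AND P)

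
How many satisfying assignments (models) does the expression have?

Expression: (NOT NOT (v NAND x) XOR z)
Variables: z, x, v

Satisfying assignments: (0,0,0), (0,0,1), (0,1,0), (1,1,1)
Count: 4 out of 8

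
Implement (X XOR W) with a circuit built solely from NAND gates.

((X NAND (X NAND W)) NAND (W NAND (X NAND W)))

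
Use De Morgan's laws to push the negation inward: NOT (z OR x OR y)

NOT z AND NOT x AND NOT y
De Morgan's: NOT(OR of terms) = AND of negations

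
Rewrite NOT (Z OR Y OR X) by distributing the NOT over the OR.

NOT Z AND NOT Y AND NOT X
De Morgan's: NOT(OR of terms) = AND of negations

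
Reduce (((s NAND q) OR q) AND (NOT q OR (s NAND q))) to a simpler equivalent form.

By distribution ((E OR v) AND (E OR NOT v) = E):
= (s NAND q)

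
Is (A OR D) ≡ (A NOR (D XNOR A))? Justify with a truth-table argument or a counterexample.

No. Counterexample: with A=1, D=0, Expression 1 = 1 but Expression 2 = 0.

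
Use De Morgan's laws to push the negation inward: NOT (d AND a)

NOT d OR NOT a
De Morgan's: NOT(AND of terms) = OR of negations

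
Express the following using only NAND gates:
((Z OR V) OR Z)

((((Z NAND Z) NAND (V NAND V)) NAND ((Z NAND Z) NAND (V NAND V))) NAND (Z NAND Z))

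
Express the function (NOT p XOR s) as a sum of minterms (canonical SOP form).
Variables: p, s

Σm(0, 3) = (NOT p AND NOT s) OR (p AND s)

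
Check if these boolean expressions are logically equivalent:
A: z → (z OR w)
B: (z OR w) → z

No, Converse is not equivalent to original (counterexample: z=0, w=1)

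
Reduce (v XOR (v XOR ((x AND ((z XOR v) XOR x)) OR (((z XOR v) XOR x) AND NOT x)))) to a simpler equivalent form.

By XOR self-cancellation ((E XOR v) XOR v = E) then distribution ((E AND v) OR (E AND NOT v) = E):
= ((z XOR v) XOR x)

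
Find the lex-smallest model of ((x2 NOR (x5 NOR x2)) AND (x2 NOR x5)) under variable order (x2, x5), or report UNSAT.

UNSATISFIABLE - no assignment makes this expression true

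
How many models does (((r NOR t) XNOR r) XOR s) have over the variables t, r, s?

Satisfying assignments: (0,0,1), (0,1,1), (1,0,0), (1,1,1)
Count: 4 out of 8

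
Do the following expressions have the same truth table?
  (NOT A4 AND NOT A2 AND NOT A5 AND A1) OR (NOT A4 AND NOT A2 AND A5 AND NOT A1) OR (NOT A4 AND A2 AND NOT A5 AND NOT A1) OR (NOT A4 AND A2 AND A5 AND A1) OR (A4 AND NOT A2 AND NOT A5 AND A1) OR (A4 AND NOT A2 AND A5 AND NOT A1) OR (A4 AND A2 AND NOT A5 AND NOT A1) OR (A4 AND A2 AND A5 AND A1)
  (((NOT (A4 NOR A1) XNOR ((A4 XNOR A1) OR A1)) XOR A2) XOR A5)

Yes, they are equivalent — the two output columns agree on all 16 assignments:
A4 | A2 | A5 | A1 | Expression 1 | Expression 2
-----------------------------------------------
0 | 0 | 0 | 0 | 0 | 0
0 | 0 | 0 | 1 | 1 | 1
0 | 0 | 1 | 0 | 1 | 1
0 | 0 | 1 | 1 | 0 | 0
0 | 1 | 0 | 0 | 1 | 1
0 | 1 | 0 | 1 | 0 | 0
0 | 1 | 1 | 0 | 0 | 0
0 | 1 | 1 | 1 | 1 | 1
1 | 0 | 0 | 0 | 0 | 0
1 | 0 | 0 | 1 | 1 | 1
1 | 0 | 1 | 0 | 1 | 1
1 | 0 | 1 | 1 | 0 | 0
1 | 1 | 0 | 0 | 1 | 1
1 | 1 | 0 | 1 | 0 | 0
1 | 1 | 1 | 0 | 0 | 0
1 | 1 | 1 | 1 | 1 | 1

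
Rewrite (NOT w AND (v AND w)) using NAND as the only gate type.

(((w NAND w) NAND ((v NAND w) NAND (v NAND w))) NAND ((w NAND w) NAND ((v NAND w) NAND (v NAND w))))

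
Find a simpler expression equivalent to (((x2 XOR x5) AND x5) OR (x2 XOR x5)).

By absorption (E OR (E AND v) = E):
= (x2 XOR x5)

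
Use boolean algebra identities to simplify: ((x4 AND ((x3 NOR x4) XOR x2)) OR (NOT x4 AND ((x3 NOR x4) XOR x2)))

By distribution ((E AND v) OR (E AND NOT v) = E):
= ((x3 NOR x4) XOR x2)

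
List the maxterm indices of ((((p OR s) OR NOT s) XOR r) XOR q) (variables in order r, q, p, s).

ΠM(4, 5, 6, 7, 8, 9, 10, 11) = (r OR NOT q OR p OR s) AND (r OR NOT q OR p OR NOT s) AND (r OR NOT q OR NOT p OR s) AND (r OR NOT q OR NOT p OR NOT s) AND (NOT r OR q OR p OR s) AND (NOT r OR q OR p OR NOT s) AND (NOT r OR q OR NOT p OR s) AND (NOT r OR q OR NOT p OR NOT s)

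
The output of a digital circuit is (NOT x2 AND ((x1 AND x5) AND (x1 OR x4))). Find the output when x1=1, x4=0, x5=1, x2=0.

Substituting: (NOT 0 AND ((1 AND 1) AND (1 OR 0)))
= 1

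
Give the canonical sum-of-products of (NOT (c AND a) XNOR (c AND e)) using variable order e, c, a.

Σm(3, 6) = (NOT e AND c AND a) OR (e AND c AND NOT a)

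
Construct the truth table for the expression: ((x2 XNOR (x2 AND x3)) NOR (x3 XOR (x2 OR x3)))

x3 | x2 | Output
----------------
0 | 0 | 0
0 | 1 | 0
1 | 0 | 0
1 | 1 | 0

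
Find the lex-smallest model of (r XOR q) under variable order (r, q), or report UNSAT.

r=0, q=1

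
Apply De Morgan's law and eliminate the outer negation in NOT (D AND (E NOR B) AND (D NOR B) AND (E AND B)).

NOT D OR NOT (E NOR B) OR NOT (D NOR B) OR NOT (E AND B)
De Morgan's: NOT(AND of terms) = OR of negations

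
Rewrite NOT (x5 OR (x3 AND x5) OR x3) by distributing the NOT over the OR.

NOT x5 AND NOT (x3 AND x5) AND NOT x3
De Morgan's: NOT(OR of terms) = AND of negations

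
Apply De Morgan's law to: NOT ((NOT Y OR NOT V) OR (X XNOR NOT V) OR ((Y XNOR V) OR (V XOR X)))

NOT (NOT Y OR NOT V) AND NOT (X XNOR NOT V) AND NOT ((Y XNOR V) OR (V XOR X))
De Morgan's: NOT(OR of terms) = AND of negations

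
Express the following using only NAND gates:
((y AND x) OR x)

((((y NAND x) NAND (y NAND x)) NAND ((y NAND x) NAND (y NAND x))) NAND (x NAND x))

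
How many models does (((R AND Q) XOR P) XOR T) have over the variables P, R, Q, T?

Satisfying assignments: (0,0,0,1), (0,0,1,1), (0,1,0,1), (0,1,1,0), (1,0,0,0), (1,0,1,0), (1,1,0,0), (1,1,1,1)
Count: 8 out of 16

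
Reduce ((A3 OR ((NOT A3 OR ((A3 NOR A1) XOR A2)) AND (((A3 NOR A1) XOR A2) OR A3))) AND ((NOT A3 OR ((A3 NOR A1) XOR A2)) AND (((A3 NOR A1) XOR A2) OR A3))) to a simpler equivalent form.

By absorption (E AND (E OR v) = E) then distribution ((E OR v) AND (E OR NOT v) = E):
= ((A3 NOR A1) XOR A2)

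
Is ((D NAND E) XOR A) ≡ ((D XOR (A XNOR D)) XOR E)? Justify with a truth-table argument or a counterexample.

No. Counterexample: with E=1, D=0, A=0, Expression 1 = 1 but Expression 2 = 0.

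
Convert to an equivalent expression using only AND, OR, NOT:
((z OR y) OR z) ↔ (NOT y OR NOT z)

(((z OR y) OR z) AND (NOT y OR NOT z)) OR (NOT ((z OR y) OR z) AND NOT (NOT y OR NOT z))
(Biconditional = both true or both false)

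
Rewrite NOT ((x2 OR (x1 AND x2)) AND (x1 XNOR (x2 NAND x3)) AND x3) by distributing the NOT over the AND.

NOT (x2 OR (x1 AND x2)) OR NOT (x1 XNOR (x2 NAND x3)) OR NOT x3
De Morgan's: NOT(AND of terms) = OR of negations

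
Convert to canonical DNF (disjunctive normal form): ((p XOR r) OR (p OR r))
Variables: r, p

(NOT r AND p) OR (r AND NOT p) OR (r AND p)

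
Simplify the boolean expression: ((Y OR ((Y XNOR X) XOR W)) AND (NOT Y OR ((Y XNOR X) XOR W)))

By distribution ((E OR v) AND (E OR NOT v) = E):
= ((Y XNOR X) XOR W)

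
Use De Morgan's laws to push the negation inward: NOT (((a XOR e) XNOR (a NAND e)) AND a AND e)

NOT ((a XOR e) XNOR (a NAND e)) OR NOT a OR NOT e
De Morgan's: NOT(AND of terms) = OR of negations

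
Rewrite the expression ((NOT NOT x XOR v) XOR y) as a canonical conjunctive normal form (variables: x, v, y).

(x OR v OR y) AND (x OR NOT v OR NOT y) AND (NOT x OR v OR NOT y) AND (NOT x OR NOT v OR y)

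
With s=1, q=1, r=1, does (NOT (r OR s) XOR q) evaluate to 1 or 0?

Substituting: (NOT (1 OR 1) XOR 1)
= 1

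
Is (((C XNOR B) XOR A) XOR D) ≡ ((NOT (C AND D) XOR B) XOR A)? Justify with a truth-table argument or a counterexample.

No. Counterexample: with B=0, C=0, A=0, D=1, Expression 1 = 0 but Expression 2 = 1.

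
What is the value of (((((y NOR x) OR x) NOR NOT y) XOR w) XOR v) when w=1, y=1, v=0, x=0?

Substituting: (((((1 NOR 0) OR 0) NOR NOT 1) XOR 1) XOR 0)
= 0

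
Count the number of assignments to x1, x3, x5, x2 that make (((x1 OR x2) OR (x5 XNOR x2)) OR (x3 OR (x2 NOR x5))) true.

Satisfying assignments: (0,0,0,0), (0,0,0,1), (0,0,1,1), (0,1,0,0), (0,1,0,1), (0,1,1,0), (0,1,1,1), (1,0,0,0), (1,0,0,1), (1,0,1,0), (1,0,1,1), (1,1,0,0), (1,1,0,1), (1,1,1,0), (1,1,1,1)
Count: 15 out of 16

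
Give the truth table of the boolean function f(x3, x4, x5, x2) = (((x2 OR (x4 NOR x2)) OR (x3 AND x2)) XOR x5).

x3 | x4 | x5 | x2 | Output
--------------------------
0 | 0 | 0 | 0 | 1
0 | 0 | 0 | 1 | 1
0 | 0 | 1 | 0 | 0
0 | 0 | 1 | 1 | 0
0 | 1 | 0 | 0 | 0
0 | 1 | 0 | 1 | 1
0 | 1 | 1 | 0 | 1
0 | 1 | 1 | 1 | 0
1 | 0 | 0 | 0 | 1
1 | 0 | 0 | 1 | 1
1 | 0 | 1 | 0 | 0
1 | 0 | 1 | 1 | 0
1 | 1 | 0 | 0 | 0
1 | 1 | 0 | 1 | 1
1 | 1 | 1 | 0 | 1
1 | 1 | 1 | 1 | 0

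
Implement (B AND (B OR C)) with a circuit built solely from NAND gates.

((B NAND ((B NAND B) NAND (C NAND C))) NAND (B NAND ((B NAND B) NAND (C NAND C))))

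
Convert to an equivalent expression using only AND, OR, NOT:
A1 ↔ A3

(A1 AND A3) OR (NOT A1 AND NOT A3)
(Biconditional = both true or both false)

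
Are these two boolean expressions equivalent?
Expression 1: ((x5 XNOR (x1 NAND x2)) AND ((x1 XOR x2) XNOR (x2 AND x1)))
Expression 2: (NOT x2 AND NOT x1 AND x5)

Yes, they are equivalent — the two output columns agree on all 8 assignments:
x2 | x1 | x5 | Expression 1 | Expression 2
------------------------------------------
0 | 0 | 0 | 0 | 0
0 | 0 | 1 | 1 | 1
0 | 1 | 0 | 0 | 0
0 | 1 | 1 | 0 | 0
1 | 0 | 0 | 0 | 0
1 | 0 | 1 | 0 | 0
1 | 1 | 0 | 0 | 0
1 | 1 | 1 | 0 | 0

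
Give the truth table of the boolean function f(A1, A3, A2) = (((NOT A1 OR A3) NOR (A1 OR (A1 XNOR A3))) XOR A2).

A1 | A3 | A2 | Output
---------------------
0 | 0 | 0 | 0
0 | 0 | 1 | 1
0 | 1 | 0 | 0
0 | 1 | 1 | 1
1 | 0 | 0 | 0
1 | 0 | 1 | 1
1 | 1 | 0 | 0
1 | 1 | 1 | 1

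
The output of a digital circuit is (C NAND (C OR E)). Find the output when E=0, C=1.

Substituting: (1 NAND (1 OR 0))
= 0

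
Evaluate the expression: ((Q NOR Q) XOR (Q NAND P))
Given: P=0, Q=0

Substituting: ((0 NOR 0) XOR (0 NAND 0))
= 0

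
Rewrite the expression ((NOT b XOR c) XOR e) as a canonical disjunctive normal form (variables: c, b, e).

(NOT c AND NOT b AND NOT e) OR (NOT c AND b AND e) OR (c AND NOT b AND e) OR (c AND b AND NOT e)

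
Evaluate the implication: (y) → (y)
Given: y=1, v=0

Antecedent (y) = 1; consequent (y) = 1.
1 → 1 = 1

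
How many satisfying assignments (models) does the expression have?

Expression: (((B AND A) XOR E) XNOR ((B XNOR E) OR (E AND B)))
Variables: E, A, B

Satisfying assignments: (0,0,1), (1,0,1)
Count: 2 out of 8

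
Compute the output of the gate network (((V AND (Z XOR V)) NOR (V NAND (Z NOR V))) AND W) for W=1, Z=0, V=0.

Substituting: (((0 AND (0 XOR 0)) NOR (0 NAND (0 NOR 0))) AND 1)
= 0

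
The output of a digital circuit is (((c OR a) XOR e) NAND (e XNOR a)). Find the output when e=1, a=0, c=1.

Substituting: (((1 OR 0) XOR 1) NAND (1 XNOR 0))
= 1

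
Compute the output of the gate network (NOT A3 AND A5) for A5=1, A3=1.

Substituting: (NOT 1 AND 1)
= 0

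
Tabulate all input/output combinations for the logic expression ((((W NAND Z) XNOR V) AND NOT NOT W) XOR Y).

W | V | Y | Z | Output
----------------------
0 | 0 | 0 | 0 | 0
0 | 0 | 0 | 1 | 0
0 | 0 | 1 | 0 | 1
0 | 0 | 1 | 1 | 1
0 | 1 | 0 | 0 | 0
0 | 1 | 0 | 1 | 0
0 | 1 | 1 | 0 | 1
0 | 1 | 1 | 1 | 1
1 | 0 | 0 | 0 | 0
1 | 0 | 0 | 1 | 1
1 | 0 | 1 | 0 | 1
1 | 0 | 1 | 1 | 0
1 | 1 | 0 | 0 | 1
1 | 1 | 0 | 1 | 0
1 | 1 | 1 | 0 | 0
1 | 1 | 1 | 1 | 1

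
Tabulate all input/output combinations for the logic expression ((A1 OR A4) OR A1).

A4 | A1 | Output
----------------
0 | 0 | 0
0 | 1 | 1
1 | 0 | 1
1 | 1 | 1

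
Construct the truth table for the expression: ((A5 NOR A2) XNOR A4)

A5 | A4 | A2 | Output
---------------------
0 | 0 | 0 | 0
0 | 0 | 1 | 1
0 | 1 | 0 | 1
0 | 1 | 1 | 0
1 | 0 | 0 | 1
1 | 0 | 1 | 1
1 | 1 | 0 | 0
1 | 1 | 1 | 0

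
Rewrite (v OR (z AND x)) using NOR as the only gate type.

((v NOR ((z NOR z) NOR (x NOR x))) NOR (v NOR ((z NOR z) NOR (x NOR x))))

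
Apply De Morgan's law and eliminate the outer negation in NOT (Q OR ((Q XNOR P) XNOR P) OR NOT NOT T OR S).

NOT Q AND NOT ((Q XNOR P) XNOR P) AND NOT T AND NOT S
De Morgan's: NOT(OR of terms) = AND of negations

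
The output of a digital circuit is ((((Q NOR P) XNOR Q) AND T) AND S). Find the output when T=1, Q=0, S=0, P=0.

Substituting: ((((0 NOR 0) XNOR 0) AND 1) AND 0)
= 0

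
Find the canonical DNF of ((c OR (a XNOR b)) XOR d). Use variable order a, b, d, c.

(NOT a AND NOT b AND NOT d AND NOT c) OR (NOT a AND NOT b AND NOT d AND c) OR (NOT a AND b AND NOT d AND c) OR (NOT a AND b AND d AND NOT c) OR (a AND NOT b AND NOT d AND c) OR (a AND NOT b AND d AND NOT c) OR (a AND b AND NOT d AND NOT c) OR (a AND b AND NOT d AND c)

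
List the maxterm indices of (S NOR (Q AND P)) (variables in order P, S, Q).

ΠM(2, 3, 5, 6, 7) = (P OR NOT S OR Q) AND (P OR NOT S OR NOT Q) AND (NOT P OR S OR NOT Q) AND (NOT P OR NOT S OR Q) AND (NOT P OR NOT S OR NOT Q)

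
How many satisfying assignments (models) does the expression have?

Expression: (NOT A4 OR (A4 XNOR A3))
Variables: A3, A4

Satisfying assignments: (0,0), (1,0), (1,1)
Count: 3 out of 4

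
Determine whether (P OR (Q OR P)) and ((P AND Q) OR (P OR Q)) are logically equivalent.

Yes, they are equivalent — the two output columns agree on all 4 assignments:
Q | P | Expression 1 | Expression 2
-----------------------------------
0 | 0 | 0 | 0
0 | 1 | 1 | 1
1 | 0 | 1 | 1
1 | 1 | 1 | 1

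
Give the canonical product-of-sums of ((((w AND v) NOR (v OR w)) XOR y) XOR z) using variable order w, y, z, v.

ΠM(1, 2, 4, 7, 8, 9, 14, 15) = (w OR y OR z OR NOT v) AND (w OR y OR NOT z OR v) AND (w OR NOT y OR z OR v) AND (w OR NOT y OR NOT z OR NOT v) AND (NOT w OR y OR z OR v) AND (NOT w OR y OR z OR NOT v) AND (NOT w OR NOT y OR NOT z OR v) AND (NOT w OR NOT y OR NOT z OR NOT v)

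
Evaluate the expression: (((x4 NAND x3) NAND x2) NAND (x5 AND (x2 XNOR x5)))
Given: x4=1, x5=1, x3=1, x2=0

Substituting: (((1 NAND 1) NAND 0) NAND (1 AND (0 XNOR 1)))
= 1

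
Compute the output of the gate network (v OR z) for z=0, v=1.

Substituting: (1 OR 0)
= 1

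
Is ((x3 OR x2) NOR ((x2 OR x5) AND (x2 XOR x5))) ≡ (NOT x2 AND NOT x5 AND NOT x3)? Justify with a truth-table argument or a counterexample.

Yes, they are equivalent — the two output columns agree on all 8 assignments:
x2 | x5 | x3 | Expression 1 | Expression 2
------------------------------------------
0 | 0 | 0 | 1 | 1
0 | 0 | 1 | 0 | 0
0 | 1 | 0 | 0 | 0
0 | 1 | 1 | 0 | 0
1 | 0 | 0 | 0 | 0
1 | 0 | 1 | 0 | 0
1 | 1 | 0 | 0 | 0
1 | 1 | 1 | 0 | 0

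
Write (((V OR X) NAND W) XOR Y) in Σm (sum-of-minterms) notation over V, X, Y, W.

Σm(0, 1, 4, 7, 8, 11, 12, 15) = (NOT V AND NOT X AND NOT Y AND NOT W) OR (NOT V AND NOT X AND NOT Y AND W) OR (NOT V AND X AND NOT Y AND NOT W) OR (NOT V AND X AND Y AND W) OR (V AND NOT X AND NOT Y AND NOT W) OR (V AND NOT X AND Y AND W) OR (V AND X AND NOT Y AND NOT W) OR (V AND X AND Y AND W)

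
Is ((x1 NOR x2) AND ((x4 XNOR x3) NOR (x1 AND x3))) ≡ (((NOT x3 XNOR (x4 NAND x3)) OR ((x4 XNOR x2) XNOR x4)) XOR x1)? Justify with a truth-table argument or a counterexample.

No. Counterexample: with x4=0, x3=0, x2=0, x1=0, Expression 1 = 0 but Expression 2 = 1.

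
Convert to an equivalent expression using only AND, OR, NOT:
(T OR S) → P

NOT (T OR S) OR P
(Implication elimination: A → B = NOT A OR B)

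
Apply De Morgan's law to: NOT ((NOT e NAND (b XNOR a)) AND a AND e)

NOT (NOT e NAND (b XNOR a)) OR NOT a OR NOT e
De Morgan's: NOT(AND of terms) = OR of negations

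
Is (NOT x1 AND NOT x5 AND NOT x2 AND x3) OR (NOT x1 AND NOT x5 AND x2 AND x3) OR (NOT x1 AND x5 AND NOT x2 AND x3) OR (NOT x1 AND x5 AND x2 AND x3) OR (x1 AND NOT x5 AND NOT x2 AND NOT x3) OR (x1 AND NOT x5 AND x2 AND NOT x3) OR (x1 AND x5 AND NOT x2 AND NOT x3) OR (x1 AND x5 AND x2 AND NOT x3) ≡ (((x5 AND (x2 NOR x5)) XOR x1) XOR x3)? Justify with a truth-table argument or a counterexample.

Yes, they are equivalent — the two output columns agree on all 16 assignments:
x1 | x5 | x2 | x3 | Expression 1 | Expression 2
-----------------------------------------------
0 | 0 | 0 | 0 | 0 | 0
0 | 0 | 0 | 1 | 1 | 1
0 | 0 | 1 | 0 | 0 | 0
0 | 0 | 1 | 1 | 1 | 1
0 | 1 | 0 | 0 | 0 | 0
0 | 1 | 0 | 1 | 1 | 1
0 | 1 | 1 | 0 | 0 | 0
0 | 1 | 1 | 1 | 1 | 1
1 | 0 | 0 | 0 | 1 | 1
1 | 0 | 0 | 1 | 0 | 0
1 | 0 | 1 | 0 | 1 | 1
1 | 0 | 1 | 1 | 0 | 0
1 | 1 | 0 | 0 | 1 | 1
1 | 1 | 0 | 1 | 0 | 0
1 | 1 | 1 | 0 | 1 | 1
1 | 1 | 1 | 1 | 0 | 0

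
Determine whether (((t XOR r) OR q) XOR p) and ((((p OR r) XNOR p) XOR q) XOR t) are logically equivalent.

No. Counterexample: with r=0, p=0, q=0, t=0, Expression 1 = 0 but Expression 2 = 1.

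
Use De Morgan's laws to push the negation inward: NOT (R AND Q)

NOT R OR NOT Q
De Morgan's: NOT(AND of terms) = OR of negations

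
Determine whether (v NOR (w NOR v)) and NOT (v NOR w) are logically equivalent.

No. Counterexample: with w=0, v=1, Expression 1 = 0 but Expression 2 = 1.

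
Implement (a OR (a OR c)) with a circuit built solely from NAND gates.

((a NAND a) NAND (((a NAND a) NAND (c NAND c)) NAND ((a NAND a) NAND (c NAND c))))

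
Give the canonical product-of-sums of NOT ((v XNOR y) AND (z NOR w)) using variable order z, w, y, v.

ΠM(0, 3) = (z OR w OR y OR v) AND (z OR w OR NOT y OR NOT v)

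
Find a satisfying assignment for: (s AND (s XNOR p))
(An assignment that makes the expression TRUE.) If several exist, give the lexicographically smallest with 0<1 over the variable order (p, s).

p=1, s=1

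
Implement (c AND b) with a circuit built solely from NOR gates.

((c NOR c) NOR (b NOR b))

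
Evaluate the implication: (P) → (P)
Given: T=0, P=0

Antecedent (P) = 0; consequent (P) = 0.
0 → 0 = 1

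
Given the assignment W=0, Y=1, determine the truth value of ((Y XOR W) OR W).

Substituting: ((1 XOR 0) OR 0)
= 1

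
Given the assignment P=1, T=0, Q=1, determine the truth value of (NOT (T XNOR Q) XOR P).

Substituting: (NOT (0 XNOR 1) XOR 1)
= 0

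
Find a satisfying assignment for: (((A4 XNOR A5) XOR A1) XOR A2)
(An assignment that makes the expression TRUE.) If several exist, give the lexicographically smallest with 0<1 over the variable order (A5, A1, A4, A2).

A5=0, A1=0, A4=0, A2=0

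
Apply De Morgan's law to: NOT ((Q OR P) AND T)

NOT (Q OR P) OR NOT T
De Morgan's: NOT(AND of terms) = OR of negations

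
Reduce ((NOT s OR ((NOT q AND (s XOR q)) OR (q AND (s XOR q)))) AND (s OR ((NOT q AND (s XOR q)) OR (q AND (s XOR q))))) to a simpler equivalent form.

By distribution ((E OR v) AND (E OR NOT v) = E) then distribution ((E AND v) OR (E AND NOT v) = E):
= (s XOR q)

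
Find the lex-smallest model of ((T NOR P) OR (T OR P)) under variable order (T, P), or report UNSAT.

T=0, P=0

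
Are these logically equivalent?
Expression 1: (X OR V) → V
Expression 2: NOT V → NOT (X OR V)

Yes, Contrapositive is always equivalent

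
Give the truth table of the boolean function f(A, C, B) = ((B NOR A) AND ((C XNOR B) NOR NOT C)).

A | C | B | Output
------------------
0 | 0 | 0 | 0
0 | 0 | 1 | 0
0 | 1 | 0 | 1
0 | 1 | 1 | 0
1 | 0 | 0 | 0
1 | 0 | 1 | 0
1 | 1 | 0 | 0
1 | 1 | 1 | 0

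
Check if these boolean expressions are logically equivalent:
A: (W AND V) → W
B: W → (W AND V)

No, Converse is not equivalent to original (counterexample: V=0, W=1)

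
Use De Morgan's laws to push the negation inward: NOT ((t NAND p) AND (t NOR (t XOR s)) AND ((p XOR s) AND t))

NOT (t NAND p) OR NOT (t NOR (t XOR s)) OR NOT ((p XOR s) AND t)
De Morgan's: NOT(AND of terms) = OR of negations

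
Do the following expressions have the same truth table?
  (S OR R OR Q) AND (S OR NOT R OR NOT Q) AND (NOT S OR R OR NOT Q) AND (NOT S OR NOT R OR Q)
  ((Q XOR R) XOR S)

Yes, they are equivalent — the two output columns agree on all 8 assignments:
S | R | Q | Expression 1 | Expression 2
---------------------------------------
0 | 0 | 0 | 0 | 0
0 | 0 | 1 | 1 | 1
0 | 1 | 0 | 1 | 1
0 | 1 | 1 | 0 | 0
1 | 0 | 0 | 1 | 1
1 | 0 | 1 | 0 | 0
1 | 1 | 0 | 0 | 0
1 | 1 | 1 | 1 | 1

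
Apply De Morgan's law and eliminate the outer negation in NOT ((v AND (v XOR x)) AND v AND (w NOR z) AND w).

NOT (v AND (v XOR x)) OR NOT v OR NOT (w NOR z) OR NOT w
De Morgan's: NOT(AND of terms) = OR of negations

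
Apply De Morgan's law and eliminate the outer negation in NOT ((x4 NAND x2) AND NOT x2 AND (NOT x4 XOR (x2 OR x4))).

NOT (x4 NAND x2) OR x2 OR NOT (NOT x4 XOR (x2 OR x4))
De Morgan's: NOT(AND of terms) = OR of negations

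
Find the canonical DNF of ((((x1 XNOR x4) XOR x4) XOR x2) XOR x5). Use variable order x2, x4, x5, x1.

(NOT x2 AND NOT x4 AND NOT x5 AND NOT x1) OR (NOT x2 AND NOT x4 AND x5 AND x1) OR (NOT x2 AND x4 AND NOT x5 AND NOT x1) OR (NOT x2 AND x4 AND x5 AND x1) OR (x2 AND NOT x4 AND NOT x5 AND x1) OR (x2 AND NOT x4 AND x5 AND NOT x1) OR (x2 AND x4 AND NOT x5 AND x1) OR (x2 AND x4 AND x5 AND NOT x1)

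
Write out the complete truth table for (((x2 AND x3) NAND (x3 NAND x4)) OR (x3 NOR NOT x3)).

x3 | x2 | x4 | Output
---------------------
0 | 0 | 0 | 1
0 | 0 | 1 | 1
0 | 1 | 0 | 1
0 | 1 | 1 | 1
1 | 0 | 0 | 1
1 | 0 | 1 | 1
1 | 1 | 0 | 0
1 | 1 | 1 | 1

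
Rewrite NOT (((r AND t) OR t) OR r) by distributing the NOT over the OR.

NOT ((r AND t) OR t) AND NOT r
De Morgan's: NOT(OR of terms) = AND of negations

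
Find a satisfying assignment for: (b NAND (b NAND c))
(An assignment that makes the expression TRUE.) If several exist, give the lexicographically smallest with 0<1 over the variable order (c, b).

c=0, b=0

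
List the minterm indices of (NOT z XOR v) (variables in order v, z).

Σm(0, 3) = (NOT v AND NOT z) OR (v AND z)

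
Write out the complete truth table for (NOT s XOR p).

s | p | Output
--------------
0 | 0 | 1
0 | 1 | 0
1 | 0 | 0
1 | 1 | 1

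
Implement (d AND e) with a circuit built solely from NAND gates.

((d NAND e) NAND (d NAND e))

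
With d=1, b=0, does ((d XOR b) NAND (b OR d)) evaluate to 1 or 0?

Substituting: ((1 XOR 0) NAND (0 OR 1))
= 0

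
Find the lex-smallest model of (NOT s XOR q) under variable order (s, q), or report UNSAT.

s=0, q=0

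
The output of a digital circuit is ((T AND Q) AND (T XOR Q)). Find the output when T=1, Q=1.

Substituting: ((1 AND 1) AND (1 XOR 1))
= 0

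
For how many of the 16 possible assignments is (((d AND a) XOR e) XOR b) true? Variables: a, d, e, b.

Satisfying assignments: (0,0,0,1), (0,0,1,0), (0,1,0,1), (0,1,1,0), (1,0,0,1), (1,0,1,0), (1,1,0,0), (1,1,1,1)
Count: 8 out of 16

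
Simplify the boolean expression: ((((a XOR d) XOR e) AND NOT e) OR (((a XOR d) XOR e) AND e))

By distribution ((E AND v) OR (E AND NOT v) = E):
= ((a XOR d) XOR e)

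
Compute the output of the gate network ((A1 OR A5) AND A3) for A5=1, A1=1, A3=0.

Substituting: ((1 OR 1) AND 0)
= 0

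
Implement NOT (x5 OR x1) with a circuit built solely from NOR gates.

(((x5 NOR x1) NOR (x5 NOR x1)) NOR ((x5 NOR x1) NOR (x5 NOR x1)))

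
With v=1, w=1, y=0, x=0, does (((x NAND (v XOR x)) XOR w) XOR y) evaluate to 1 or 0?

Substituting: (((0 NAND (1 XOR 0)) XOR 1) XOR 0)
= 0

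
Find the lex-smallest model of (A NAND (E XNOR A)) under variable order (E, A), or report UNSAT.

E=0, A=0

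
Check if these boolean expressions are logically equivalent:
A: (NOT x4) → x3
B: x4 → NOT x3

No, Inverse is not equivalent to original (counterexample: x3=0, x4=0)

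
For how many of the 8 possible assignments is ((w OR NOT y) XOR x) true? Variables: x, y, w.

Satisfying assignments: (0,0,0), (0,0,1), (0,1,1), (1,1,0)
Count: 4 out of 8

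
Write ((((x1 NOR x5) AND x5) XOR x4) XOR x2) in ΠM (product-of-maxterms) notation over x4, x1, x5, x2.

ΠM(0, 2, 4, 6, 9, 11, 13, 15) = (x4 OR x1 OR x5 OR x2) AND (x4 OR x1 OR NOT x5 OR x2) AND (x4 OR NOT x1 OR x5 OR x2) AND (x4 OR NOT x1 OR NOT x5 OR x2) AND (NOT x4 OR x1 OR x5 OR NOT x2) AND (NOT x4 OR x1 OR NOT x5 OR NOT x2) AND (NOT x4 OR NOT x1 OR x5 OR NOT x2) AND (NOT x4 OR NOT x1 OR NOT x5 OR NOT x2)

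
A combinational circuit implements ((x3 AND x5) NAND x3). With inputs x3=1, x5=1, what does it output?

Substituting: ((1 AND 1) NAND 1)
= 0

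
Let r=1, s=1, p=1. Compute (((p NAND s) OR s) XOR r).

Substituting: (((1 NAND 1) OR 1) XOR 1)
= 0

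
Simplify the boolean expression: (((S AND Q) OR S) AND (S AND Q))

By absorption (E AND (E OR v) = E):
= (S AND Q)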